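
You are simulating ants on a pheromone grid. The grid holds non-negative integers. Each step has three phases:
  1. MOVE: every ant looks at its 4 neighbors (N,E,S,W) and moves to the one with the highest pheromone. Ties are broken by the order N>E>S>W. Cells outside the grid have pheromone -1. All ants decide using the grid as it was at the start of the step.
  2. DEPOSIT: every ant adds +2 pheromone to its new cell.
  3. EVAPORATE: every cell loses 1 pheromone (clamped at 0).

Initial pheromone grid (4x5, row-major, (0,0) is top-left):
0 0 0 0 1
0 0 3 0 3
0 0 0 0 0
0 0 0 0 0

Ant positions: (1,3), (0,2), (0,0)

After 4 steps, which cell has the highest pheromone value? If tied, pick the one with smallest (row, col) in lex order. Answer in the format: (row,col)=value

Answer: (0,2)=5

Derivation:
Step 1: ant0:(1,3)->E->(1,4) | ant1:(0,2)->S->(1,2) | ant2:(0,0)->E->(0,1)
  grid max=4 at (1,2)
Step 2: ant0:(1,4)->N->(0,4) | ant1:(1,2)->N->(0,2) | ant2:(0,1)->E->(0,2)
  grid max=3 at (0,2)
Step 3: ant0:(0,4)->S->(1,4) | ant1:(0,2)->S->(1,2) | ant2:(0,2)->S->(1,2)
  grid max=6 at (1,2)
Step 4: ant0:(1,4)->N->(0,4) | ant1:(1,2)->N->(0,2) | ant2:(1,2)->N->(0,2)
  grid max=5 at (0,2)
Final grid:
  0 0 5 0 1
  0 0 5 0 3
  0 0 0 0 0
  0 0 0 0 0
Max pheromone 5 at (0,2)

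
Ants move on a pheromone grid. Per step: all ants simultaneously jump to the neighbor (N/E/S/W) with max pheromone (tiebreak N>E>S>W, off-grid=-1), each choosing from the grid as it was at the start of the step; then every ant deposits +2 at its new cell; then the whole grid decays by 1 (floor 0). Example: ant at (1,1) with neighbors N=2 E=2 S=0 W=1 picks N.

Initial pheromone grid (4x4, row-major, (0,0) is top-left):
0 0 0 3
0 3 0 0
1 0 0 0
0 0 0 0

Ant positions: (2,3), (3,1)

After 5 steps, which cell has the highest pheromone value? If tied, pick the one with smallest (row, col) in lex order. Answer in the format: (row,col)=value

Step 1: ant0:(2,3)->N->(1,3) | ant1:(3,1)->N->(2,1)
  grid max=2 at (0,3)
Step 2: ant0:(1,3)->N->(0,3) | ant1:(2,1)->N->(1,1)
  grid max=3 at (0,3)
Step 3: ant0:(0,3)->S->(1,3) | ant1:(1,1)->N->(0,1)
  grid max=2 at (0,3)
Step 4: ant0:(1,3)->N->(0,3) | ant1:(0,1)->S->(1,1)
  grid max=3 at (0,3)
Step 5: ant0:(0,3)->S->(1,3) | ant1:(1,1)->N->(0,1)
  grid max=2 at (0,3)
Final grid:
  0 1 0 2
  0 2 0 1
  0 0 0 0
  0 0 0 0
Max pheromone 2 at (0,3)

Answer: (0,3)=2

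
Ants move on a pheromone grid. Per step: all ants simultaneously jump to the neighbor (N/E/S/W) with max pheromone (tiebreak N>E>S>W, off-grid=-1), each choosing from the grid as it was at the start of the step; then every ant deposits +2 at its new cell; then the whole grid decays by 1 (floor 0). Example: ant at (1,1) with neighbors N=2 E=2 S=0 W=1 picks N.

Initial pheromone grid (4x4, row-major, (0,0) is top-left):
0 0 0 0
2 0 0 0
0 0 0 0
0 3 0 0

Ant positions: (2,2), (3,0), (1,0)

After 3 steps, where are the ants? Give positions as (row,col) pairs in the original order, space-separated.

Step 1: ant0:(2,2)->N->(1,2) | ant1:(3,0)->E->(3,1) | ant2:(1,0)->N->(0,0)
  grid max=4 at (3,1)
Step 2: ant0:(1,2)->N->(0,2) | ant1:(3,1)->N->(2,1) | ant2:(0,0)->S->(1,0)
  grid max=3 at (3,1)
Step 3: ant0:(0,2)->E->(0,3) | ant1:(2,1)->S->(3,1) | ant2:(1,0)->N->(0,0)
  grid max=4 at (3,1)

(0,3) (3,1) (0,0)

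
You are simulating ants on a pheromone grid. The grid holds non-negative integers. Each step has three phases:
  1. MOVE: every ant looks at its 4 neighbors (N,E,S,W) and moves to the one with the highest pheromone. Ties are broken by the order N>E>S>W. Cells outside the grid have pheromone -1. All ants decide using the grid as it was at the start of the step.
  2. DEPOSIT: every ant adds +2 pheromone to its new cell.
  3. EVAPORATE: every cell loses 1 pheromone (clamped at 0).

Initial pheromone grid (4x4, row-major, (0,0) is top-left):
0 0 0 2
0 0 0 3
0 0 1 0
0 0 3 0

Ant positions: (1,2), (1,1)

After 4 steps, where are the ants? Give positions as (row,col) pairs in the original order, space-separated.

Step 1: ant0:(1,2)->E->(1,3) | ant1:(1,1)->N->(0,1)
  grid max=4 at (1,3)
Step 2: ant0:(1,3)->N->(0,3) | ant1:(0,1)->E->(0,2)
  grid max=3 at (1,3)
Step 3: ant0:(0,3)->S->(1,3) | ant1:(0,2)->E->(0,3)
  grid max=4 at (1,3)
Step 4: ant0:(1,3)->N->(0,3) | ant1:(0,3)->S->(1,3)
  grid max=5 at (1,3)

(0,3) (1,3)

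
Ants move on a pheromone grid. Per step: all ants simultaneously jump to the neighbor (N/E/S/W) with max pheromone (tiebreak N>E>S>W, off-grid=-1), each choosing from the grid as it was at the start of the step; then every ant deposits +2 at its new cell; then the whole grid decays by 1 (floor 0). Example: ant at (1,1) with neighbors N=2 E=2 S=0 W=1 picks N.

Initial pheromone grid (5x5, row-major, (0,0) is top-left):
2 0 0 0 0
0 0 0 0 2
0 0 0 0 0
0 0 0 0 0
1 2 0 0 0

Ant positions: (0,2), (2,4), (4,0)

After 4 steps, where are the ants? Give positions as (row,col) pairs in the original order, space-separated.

Step 1: ant0:(0,2)->E->(0,3) | ant1:(2,4)->N->(1,4) | ant2:(4,0)->E->(4,1)
  grid max=3 at (1,4)
Step 2: ant0:(0,3)->E->(0,4) | ant1:(1,4)->N->(0,4) | ant2:(4,1)->N->(3,1)
  grid max=3 at (0,4)
Step 3: ant0:(0,4)->S->(1,4) | ant1:(0,4)->S->(1,4) | ant2:(3,1)->S->(4,1)
  grid max=5 at (1,4)
Step 4: ant0:(1,4)->N->(0,4) | ant1:(1,4)->N->(0,4) | ant2:(4,1)->N->(3,1)
  grid max=5 at (0,4)

(0,4) (0,4) (3,1)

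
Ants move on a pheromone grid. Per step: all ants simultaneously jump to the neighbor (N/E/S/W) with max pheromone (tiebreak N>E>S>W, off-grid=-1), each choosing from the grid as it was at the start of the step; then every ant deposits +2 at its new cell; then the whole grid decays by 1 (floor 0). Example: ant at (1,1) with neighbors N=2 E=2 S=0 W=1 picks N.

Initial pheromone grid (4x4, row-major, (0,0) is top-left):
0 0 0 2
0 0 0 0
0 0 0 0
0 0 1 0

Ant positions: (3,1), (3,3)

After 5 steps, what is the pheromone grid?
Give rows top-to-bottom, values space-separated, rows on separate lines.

After step 1: ants at (3,2),(3,2)
  0 0 0 1
  0 0 0 0
  0 0 0 0
  0 0 4 0
After step 2: ants at (2,2),(2,2)
  0 0 0 0
  0 0 0 0
  0 0 3 0
  0 0 3 0
After step 3: ants at (3,2),(3,2)
  0 0 0 0
  0 0 0 0
  0 0 2 0
  0 0 6 0
After step 4: ants at (2,2),(2,2)
  0 0 0 0
  0 0 0 0
  0 0 5 0
  0 0 5 0
After step 5: ants at (3,2),(3,2)
  0 0 0 0
  0 0 0 0
  0 0 4 0
  0 0 8 0

0 0 0 0
0 0 0 0
0 0 4 0
0 0 8 0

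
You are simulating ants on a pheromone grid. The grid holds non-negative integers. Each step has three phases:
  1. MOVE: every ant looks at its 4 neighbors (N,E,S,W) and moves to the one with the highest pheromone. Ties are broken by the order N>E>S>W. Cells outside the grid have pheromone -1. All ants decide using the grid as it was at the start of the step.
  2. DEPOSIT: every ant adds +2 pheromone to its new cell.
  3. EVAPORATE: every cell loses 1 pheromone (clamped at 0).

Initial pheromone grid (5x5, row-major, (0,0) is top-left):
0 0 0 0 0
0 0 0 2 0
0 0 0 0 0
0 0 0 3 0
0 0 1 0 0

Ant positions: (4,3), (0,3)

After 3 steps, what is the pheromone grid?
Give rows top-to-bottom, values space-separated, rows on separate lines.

After step 1: ants at (3,3),(1,3)
  0 0 0 0 0
  0 0 0 3 0
  0 0 0 0 0
  0 0 0 4 0
  0 0 0 0 0
After step 2: ants at (2,3),(0,3)
  0 0 0 1 0
  0 0 0 2 0
  0 0 0 1 0
  0 0 0 3 0
  0 0 0 0 0
After step 3: ants at (3,3),(1,3)
  0 0 0 0 0
  0 0 0 3 0
  0 0 0 0 0
  0 0 0 4 0
  0 0 0 0 0

0 0 0 0 0
0 0 0 3 0
0 0 0 0 0
0 0 0 4 0
0 0 0 0 0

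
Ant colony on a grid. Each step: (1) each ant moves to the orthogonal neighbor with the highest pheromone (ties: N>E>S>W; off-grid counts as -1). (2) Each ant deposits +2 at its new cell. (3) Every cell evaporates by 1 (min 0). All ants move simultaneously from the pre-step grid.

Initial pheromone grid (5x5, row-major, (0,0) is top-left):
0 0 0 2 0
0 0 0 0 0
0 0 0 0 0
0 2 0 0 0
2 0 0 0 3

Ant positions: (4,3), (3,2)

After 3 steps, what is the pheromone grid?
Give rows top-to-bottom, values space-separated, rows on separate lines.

After step 1: ants at (4,4),(3,1)
  0 0 0 1 0
  0 0 0 0 0
  0 0 0 0 0
  0 3 0 0 0
  1 0 0 0 4
After step 2: ants at (3,4),(2,1)
  0 0 0 0 0
  0 0 0 0 0
  0 1 0 0 0
  0 2 0 0 1
  0 0 0 0 3
After step 3: ants at (4,4),(3,1)
  0 0 0 0 0
  0 0 0 0 0
  0 0 0 0 0
  0 3 0 0 0
  0 0 0 0 4

0 0 0 0 0
0 0 0 0 0
0 0 0 0 0
0 3 0 0 0
0 0 0 0 4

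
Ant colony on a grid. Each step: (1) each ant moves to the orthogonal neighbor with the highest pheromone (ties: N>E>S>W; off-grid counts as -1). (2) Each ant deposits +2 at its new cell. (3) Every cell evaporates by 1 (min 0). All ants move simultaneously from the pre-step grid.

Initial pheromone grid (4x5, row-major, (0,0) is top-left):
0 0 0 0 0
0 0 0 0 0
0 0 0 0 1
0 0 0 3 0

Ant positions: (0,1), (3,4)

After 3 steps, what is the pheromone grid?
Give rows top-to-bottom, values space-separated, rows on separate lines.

After step 1: ants at (0,2),(3,3)
  0 0 1 0 0
  0 0 0 0 0
  0 0 0 0 0
  0 0 0 4 0
After step 2: ants at (0,3),(2,3)
  0 0 0 1 0
  0 0 0 0 0
  0 0 0 1 0
  0 0 0 3 0
After step 3: ants at (0,4),(3,3)
  0 0 0 0 1
  0 0 0 0 0
  0 0 0 0 0
  0 0 0 4 0

0 0 0 0 1
0 0 0 0 0
0 0 0 0 0
0 0 0 4 0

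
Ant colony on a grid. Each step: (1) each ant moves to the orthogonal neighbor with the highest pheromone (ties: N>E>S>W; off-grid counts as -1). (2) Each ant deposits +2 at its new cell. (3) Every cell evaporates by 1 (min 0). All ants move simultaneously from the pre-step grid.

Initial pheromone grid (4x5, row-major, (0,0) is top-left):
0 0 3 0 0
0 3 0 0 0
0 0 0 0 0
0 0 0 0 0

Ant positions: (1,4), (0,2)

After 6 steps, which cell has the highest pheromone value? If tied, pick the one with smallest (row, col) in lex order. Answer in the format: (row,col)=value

Answer: (0,2)=7

Derivation:
Step 1: ant0:(1,4)->N->(0,4) | ant1:(0,2)->E->(0,3)
  grid max=2 at (0,2)
Step 2: ant0:(0,4)->W->(0,3) | ant1:(0,3)->W->(0,2)
  grid max=3 at (0,2)
Step 3: ant0:(0,3)->W->(0,2) | ant1:(0,2)->E->(0,3)
  grid max=4 at (0,2)
Step 4: ant0:(0,2)->E->(0,3) | ant1:(0,3)->W->(0,2)
  grid max=5 at (0,2)
Step 5: ant0:(0,3)->W->(0,2) | ant1:(0,2)->E->(0,3)
  grid max=6 at (0,2)
Step 6: ant0:(0,2)->E->(0,3) | ant1:(0,3)->W->(0,2)
  grid max=7 at (0,2)
Final grid:
  0 0 7 6 0
  0 0 0 0 0
  0 0 0 0 0
  0 0 0 0 0
Max pheromone 7 at (0,2)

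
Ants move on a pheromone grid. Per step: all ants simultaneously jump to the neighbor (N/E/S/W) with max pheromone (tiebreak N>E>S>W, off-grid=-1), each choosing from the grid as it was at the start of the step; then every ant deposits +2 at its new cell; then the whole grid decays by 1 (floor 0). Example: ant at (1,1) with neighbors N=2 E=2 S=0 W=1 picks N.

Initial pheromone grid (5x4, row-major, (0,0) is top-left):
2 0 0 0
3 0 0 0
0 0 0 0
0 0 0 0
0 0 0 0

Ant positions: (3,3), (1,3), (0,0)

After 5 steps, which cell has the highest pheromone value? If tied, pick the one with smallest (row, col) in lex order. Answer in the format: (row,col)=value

Answer: (0,3)=5

Derivation:
Step 1: ant0:(3,3)->N->(2,3) | ant1:(1,3)->N->(0,3) | ant2:(0,0)->S->(1,0)
  grid max=4 at (1,0)
Step 2: ant0:(2,3)->N->(1,3) | ant1:(0,3)->S->(1,3) | ant2:(1,0)->N->(0,0)
  grid max=3 at (1,0)
Step 3: ant0:(1,3)->N->(0,3) | ant1:(1,3)->N->(0,3) | ant2:(0,0)->S->(1,0)
  grid max=4 at (1,0)
Step 4: ant0:(0,3)->S->(1,3) | ant1:(0,3)->S->(1,3) | ant2:(1,0)->N->(0,0)
  grid max=5 at (1,3)
Step 5: ant0:(1,3)->N->(0,3) | ant1:(1,3)->N->(0,3) | ant2:(0,0)->S->(1,0)
  grid max=5 at (0,3)
Final grid:
  1 0 0 5
  4 0 0 4
  0 0 0 0
  0 0 0 0
  0 0 0 0
Max pheromone 5 at (0,3)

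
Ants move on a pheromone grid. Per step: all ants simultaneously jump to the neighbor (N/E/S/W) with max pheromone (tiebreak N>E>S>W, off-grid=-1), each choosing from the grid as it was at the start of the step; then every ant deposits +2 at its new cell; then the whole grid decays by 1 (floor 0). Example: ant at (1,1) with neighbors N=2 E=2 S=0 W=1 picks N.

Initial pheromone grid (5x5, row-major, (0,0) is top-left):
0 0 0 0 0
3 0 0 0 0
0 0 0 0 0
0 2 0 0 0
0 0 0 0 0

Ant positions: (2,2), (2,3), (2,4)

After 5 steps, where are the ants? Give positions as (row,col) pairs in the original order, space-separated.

Step 1: ant0:(2,2)->N->(1,2) | ant1:(2,3)->N->(1,3) | ant2:(2,4)->N->(1,4)
  grid max=2 at (1,0)
Step 2: ant0:(1,2)->E->(1,3) | ant1:(1,3)->E->(1,4) | ant2:(1,4)->W->(1,3)
  grid max=4 at (1,3)
Step 3: ant0:(1,3)->E->(1,4) | ant1:(1,4)->W->(1,3) | ant2:(1,3)->E->(1,4)
  grid max=5 at (1,3)
Step 4: ant0:(1,4)->W->(1,3) | ant1:(1,3)->E->(1,4) | ant2:(1,4)->W->(1,3)
  grid max=8 at (1,3)
Step 5: ant0:(1,3)->E->(1,4) | ant1:(1,4)->W->(1,3) | ant2:(1,3)->E->(1,4)
  grid max=9 at (1,3)

(1,4) (1,3) (1,4)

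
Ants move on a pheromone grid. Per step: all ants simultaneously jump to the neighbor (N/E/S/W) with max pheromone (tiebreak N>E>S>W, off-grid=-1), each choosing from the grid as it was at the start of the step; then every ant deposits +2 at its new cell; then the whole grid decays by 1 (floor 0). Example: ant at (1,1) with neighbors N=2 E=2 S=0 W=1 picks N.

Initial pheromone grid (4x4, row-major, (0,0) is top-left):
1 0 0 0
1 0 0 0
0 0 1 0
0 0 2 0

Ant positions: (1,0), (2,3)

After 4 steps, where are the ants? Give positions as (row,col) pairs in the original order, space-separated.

Step 1: ant0:(1,0)->N->(0,0) | ant1:(2,3)->W->(2,2)
  grid max=2 at (0,0)
Step 2: ant0:(0,0)->E->(0,1) | ant1:(2,2)->S->(3,2)
  grid max=2 at (3,2)
Step 3: ant0:(0,1)->W->(0,0) | ant1:(3,2)->N->(2,2)
  grid max=2 at (0,0)
Step 4: ant0:(0,0)->E->(0,1) | ant1:(2,2)->S->(3,2)
  grid max=2 at (3,2)

(0,1) (3,2)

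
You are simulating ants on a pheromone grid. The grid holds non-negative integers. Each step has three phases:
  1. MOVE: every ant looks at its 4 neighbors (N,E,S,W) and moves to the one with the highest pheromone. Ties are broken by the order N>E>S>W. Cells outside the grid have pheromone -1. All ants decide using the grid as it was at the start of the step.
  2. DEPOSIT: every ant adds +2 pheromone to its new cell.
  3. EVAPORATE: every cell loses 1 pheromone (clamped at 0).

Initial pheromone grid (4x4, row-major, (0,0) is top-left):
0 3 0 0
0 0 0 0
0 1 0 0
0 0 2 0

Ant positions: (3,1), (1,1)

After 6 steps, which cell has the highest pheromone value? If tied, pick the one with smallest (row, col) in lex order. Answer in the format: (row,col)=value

Step 1: ant0:(3,1)->E->(3,2) | ant1:(1,1)->N->(0,1)
  grid max=4 at (0,1)
Step 2: ant0:(3,2)->N->(2,2) | ant1:(0,1)->E->(0,2)
  grid max=3 at (0,1)
Step 3: ant0:(2,2)->S->(3,2) | ant1:(0,2)->W->(0,1)
  grid max=4 at (0,1)
Step 4: ant0:(3,2)->N->(2,2) | ant1:(0,1)->E->(0,2)
  grid max=3 at (0,1)
Step 5: ant0:(2,2)->S->(3,2) | ant1:(0,2)->W->(0,1)
  grid max=4 at (0,1)
Step 6: ant0:(3,2)->N->(2,2) | ant1:(0,1)->E->(0,2)
  grid max=3 at (0,1)
Final grid:
  0 3 1 0
  0 0 0 0
  0 0 1 0
  0 0 2 0
Max pheromone 3 at (0,1)

Answer: (0,1)=3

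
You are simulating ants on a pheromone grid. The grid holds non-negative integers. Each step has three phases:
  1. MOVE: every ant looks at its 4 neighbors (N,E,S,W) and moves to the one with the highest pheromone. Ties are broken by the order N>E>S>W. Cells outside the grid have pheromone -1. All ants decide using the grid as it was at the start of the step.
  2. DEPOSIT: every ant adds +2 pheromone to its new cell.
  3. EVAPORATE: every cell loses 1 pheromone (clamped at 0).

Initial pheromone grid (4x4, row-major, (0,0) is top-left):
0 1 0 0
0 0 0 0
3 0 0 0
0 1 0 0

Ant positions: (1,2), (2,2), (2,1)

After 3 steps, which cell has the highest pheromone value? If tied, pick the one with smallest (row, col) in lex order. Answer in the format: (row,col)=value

Step 1: ant0:(1,2)->N->(0,2) | ant1:(2,2)->N->(1,2) | ant2:(2,1)->W->(2,0)
  grid max=4 at (2,0)
Step 2: ant0:(0,2)->S->(1,2) | ant1:(1,2)->N->(0,2) | ant2:(2,0)->N->(1,0)
  grid max=3 at (2,0)
Step 3: ant0:(1,2)->N->(0,2) | ant1:(0,2)->S->(1,2) | ant2:(1,0)->S->(2,0)
  grid max=4 at (2,0)
Final grid:
  0 0 3 0
  0 0 3 0
  4 0 0 0
  0 0 0 0
Max pheromone 4 at (2,0)

Answer: (2,0)=4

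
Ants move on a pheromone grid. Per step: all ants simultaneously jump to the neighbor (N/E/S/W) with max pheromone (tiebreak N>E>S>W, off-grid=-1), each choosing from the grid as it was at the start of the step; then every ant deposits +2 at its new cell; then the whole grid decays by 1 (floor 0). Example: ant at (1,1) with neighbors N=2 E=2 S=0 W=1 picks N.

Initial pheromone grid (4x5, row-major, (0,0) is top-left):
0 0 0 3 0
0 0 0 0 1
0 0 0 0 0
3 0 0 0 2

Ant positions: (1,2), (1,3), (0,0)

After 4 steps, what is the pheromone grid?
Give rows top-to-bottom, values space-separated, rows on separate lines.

After step 1: ants at (0,2),(0,3),(0,1)
  0 1 1 4 0
  0 0 0 0 0
  0 0 0 0 0
  2 0 0 0 1
After step 2: ants at (0,3),(0,2),(0,2)
  0 0 4 5 0
  0 0 0 0 0
  0 0 0 0 0
  1 0 0 0 0
After step 3: ants at (0,2),(0,3),(0,3)
  0 0 5 8 0
  0 0 0 0 0
  0 0 0 0 0
  0 0 0 0 0
After step 4: ants at (0,3),(0,2),(0,2)
  0 0 8 9 0
  0 0 0 0 0
  0 0 0 0 0
  0 0 0 0 0

0 0 8 9 0
0 0 0 0 0
0 0 0 0 0
0 0 0 0 0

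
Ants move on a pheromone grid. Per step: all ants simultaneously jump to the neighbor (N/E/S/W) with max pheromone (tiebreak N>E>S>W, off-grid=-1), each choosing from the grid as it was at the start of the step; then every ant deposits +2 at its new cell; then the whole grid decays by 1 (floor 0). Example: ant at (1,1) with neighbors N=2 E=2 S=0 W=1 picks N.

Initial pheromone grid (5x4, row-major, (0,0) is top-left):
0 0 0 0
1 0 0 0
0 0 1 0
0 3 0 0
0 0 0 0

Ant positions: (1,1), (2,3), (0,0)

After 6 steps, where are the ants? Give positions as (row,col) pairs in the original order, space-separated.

Step 1: ant0:(1,1)->W->(1,0) | ant1:(2,3)->W->(2,2) | ant2:(0,0)->S->(1,0)
  grid max=4 at (1,0)
Step 2: ant0:(1,0)->N->(0,0) | ant1:(2,2)->N->(1,2) | ant2:(1,0)->N->(0,0)
  grid max=3 at (0,0)
Step 3: ant0:(0,0)->S->(1,0) | ant1:(1,2)->S->(2,2) | ant2:(0,0)->S->(1,0)
  grid max=6 at (1,0)
Step 4: ant0:(1,0)->N->(0,0) | ant1:(2,2)->N->(1,2) | ant2:(1,0)->N->(0,0)
  grid max=5 at (0,0)
Step 5: ant0:(0,0)->S->(1,0) | ant1:(1,2)->S->(2,2) | ant2:(0,0)->S->(1,0)
  grid max=8 at (1,0)
Step 6: ant0:(1,0)->N->(0,0) | ant1:(2,2)->N->(1,2) | ant2:(1,0)->N->(0,0)
  grid max=7 at (0,0)

(0,0) (1,2) (0,0)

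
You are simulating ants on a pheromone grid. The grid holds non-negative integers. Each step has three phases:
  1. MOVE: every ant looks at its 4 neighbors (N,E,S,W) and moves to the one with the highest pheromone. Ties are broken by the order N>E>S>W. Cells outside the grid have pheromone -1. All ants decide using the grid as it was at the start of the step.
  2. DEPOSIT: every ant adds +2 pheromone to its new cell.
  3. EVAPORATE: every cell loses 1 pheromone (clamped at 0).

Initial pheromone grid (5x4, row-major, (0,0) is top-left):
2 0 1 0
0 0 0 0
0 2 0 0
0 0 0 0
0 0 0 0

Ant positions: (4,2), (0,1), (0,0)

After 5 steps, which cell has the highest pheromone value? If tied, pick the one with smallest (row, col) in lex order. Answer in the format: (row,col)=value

Step 1: ant0:(4,2)->N->(3,2) | ant1:(0,1)->W->(0,0) | ant2:(0,0)->E->(0,1)
  grid max=3 at (0,0)
Step 2: ant0:(3,2)->N->(2,2) | ant1:(0,0)->E->(0,1) | ant2:(0,1)->W->(0,0)
  grid max=4 at (0,0)
Step 3: ant0:(2,2)->N->(1,2) | ant1:(0,1)->W->(0,0) | ant2:(0,0)->E->(0,1)
  grid max=5 at (0,0)
Step 4: ant0:(1,2)->N->(0,2) | ant1:(0,0)->E->(0,1) | ant2:(0,1)->W->(0,0)
  grid max=6 at (0,0)
Step 5: ant0:(0,2)->W->(0,1) | ant1:(0,1)->W->(0,0) | ant2:(0,0)->E->(0,1)
  grid max=7 at (0,0)
Final grid:
  7 7 0 0
  0 0 0 0
  0 0 0 0
  0 0 0 0
  0 0 0 0
Max pheromone 7 at (0,0)

Answer: (0,0)=7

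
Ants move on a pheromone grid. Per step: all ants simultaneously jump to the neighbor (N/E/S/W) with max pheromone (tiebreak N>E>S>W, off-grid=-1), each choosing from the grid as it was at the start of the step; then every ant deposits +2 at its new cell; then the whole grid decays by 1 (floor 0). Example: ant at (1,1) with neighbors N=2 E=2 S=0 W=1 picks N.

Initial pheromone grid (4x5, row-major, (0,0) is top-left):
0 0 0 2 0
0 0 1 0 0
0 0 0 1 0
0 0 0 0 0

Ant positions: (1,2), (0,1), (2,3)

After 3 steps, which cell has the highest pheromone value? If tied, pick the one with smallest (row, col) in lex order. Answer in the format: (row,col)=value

Answer: (0,2)=7

Derivation:
Step 1: ant0:(1,2)->N->(0,2) | ant1:(0,1)->E->(0,2) | ant2:(2,3)->N->(1,3)
  grid max=3 at (0,2)
Step 2: ant0:(0,2)->E->(0,3) | ant1:(0,2)->E->(0,3) | ant2:(1,3)->N->(0,3)
  grid max=6 at (0,3)
Step 3: ant0:(0,3)->W->(0,2) | ant1:(0,3)->W->(0,2) | ant2:(0,3)->W->(0,2)
  grid max=7 at (0,2)
Final grid:
  0 0 7 5 0
  0 0 0 0 0
  0 0 0 0 0
  0 0 0 0 0
Max pheromone 7 at (0,2)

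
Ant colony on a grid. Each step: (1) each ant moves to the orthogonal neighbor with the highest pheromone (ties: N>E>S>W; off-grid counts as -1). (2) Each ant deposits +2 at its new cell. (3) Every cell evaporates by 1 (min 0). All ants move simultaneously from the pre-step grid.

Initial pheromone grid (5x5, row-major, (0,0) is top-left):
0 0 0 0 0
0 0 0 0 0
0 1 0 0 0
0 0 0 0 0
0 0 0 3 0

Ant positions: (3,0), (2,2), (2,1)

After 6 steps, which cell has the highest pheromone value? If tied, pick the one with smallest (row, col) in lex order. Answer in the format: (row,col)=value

Step 1: ant0:(3,0)->N->(2,0) | ant1:(2,2)->W->(2,1) | ant2:(2,1)->N->(1,1)
  grid max=2 at (2,1)
Step 2: ant0:(2,0)->E->(2,1) | ant1:(2,1)->N->(1,1) | ant2:(1,1)->S->(2,1)
  grid max=5 at (2,1)
Step 3: ant0:(2,1)->N->(1,1) | ant1:(1,1)->S->(2,1) | ant2:(2,1)->N->(1,1)
  grid max=6 at (2,1)
Step 4: ant0:(1,1)->S->(2,1) | ant1:(2,1)->N->(1,1) | ant2:(1,1)->S->(2,1)
  grid max=9 at (2,1)
Step 5: ant0:(2,1)->N->(1,1) | ant1:(1,1)->S->(2,1) | ant2:(2,1)->N->(1,1)
  grid max=10 at (2,1)
Step 6: ant0:(1,1)->S->(2,1) | ant1:(2,1)->N->(1,1) | ant2:(1,1)->S->(2,1)
  grid max=13 at (2,1)
Final grid:
  0 0 0 0 0
  0 10 0 0 0
  0 13 0 0 0
  0 0 0 0 0
  0 0 0 0 0
Max pheromone 13 at (2,1)

Answer: (2,1)=13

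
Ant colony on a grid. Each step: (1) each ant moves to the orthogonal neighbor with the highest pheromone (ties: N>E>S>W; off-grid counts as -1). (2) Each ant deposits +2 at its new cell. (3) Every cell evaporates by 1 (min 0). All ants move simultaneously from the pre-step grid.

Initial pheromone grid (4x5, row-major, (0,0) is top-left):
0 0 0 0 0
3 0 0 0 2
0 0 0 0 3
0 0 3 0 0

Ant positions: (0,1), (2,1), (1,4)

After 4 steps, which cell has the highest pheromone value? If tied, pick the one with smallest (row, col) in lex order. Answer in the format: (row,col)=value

Step 1: ant0:(0,1)->E->(0,2) | ant1:(2,1)->N->(1,1) | ant2:(1,4)->S->(2,4)
  grid max=4 at (2,4)
Step 2: ant0:(0,2)->E->(0,3) | ant1:(1,1)->W->(1,0) | ant2:(2,4)->N->(1,4)
  grid max=3 at (1,0)
Step 3: ant0:(0,3)->E->(0,4) | ant1:(1,0)->N->(0,0) | ant2:(1,4)->S->(2,4)
  grid max=4 at (2,4)
Step 4: ant0:(0,4)->S->(1,4) | ant1:(0,0)->S->(1,0) | ant2:(2,4)->N->(1,4)
  grid max=4 at (1,4)
Final grid:
  0 0 0 0 0
  3 0 0 0 4
  0 0 0 0 3
  0 0 0 0 0
Max pheromone 4 at (1,4)

Answer: (1,4)=4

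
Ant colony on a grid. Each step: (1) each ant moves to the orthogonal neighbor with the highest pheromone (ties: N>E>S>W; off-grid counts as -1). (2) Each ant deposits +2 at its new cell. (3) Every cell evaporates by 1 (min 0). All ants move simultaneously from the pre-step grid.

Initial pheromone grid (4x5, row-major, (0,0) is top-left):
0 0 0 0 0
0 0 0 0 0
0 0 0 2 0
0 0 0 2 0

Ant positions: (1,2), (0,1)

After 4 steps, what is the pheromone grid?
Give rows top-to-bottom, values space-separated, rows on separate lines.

After step 1: ants at (0,2),(0,2)
  0 0 3 0 0
  0 0 0 0 0
  0 0 0 1 0
  0 0 0 1 0
After step 2: ants at (0,3),(0,3)
  0 0 2 3 0
  0 0 0 0 0
  0 0 0 0 0
  0 0 0 0 0
After step 3: ants at (0,2),(0,2)
  0 0 5 2 0
  0 0 0 0 0
  0 0 0 0 0
  0 0 0 0 0
After step 4: ants at (0,3),(0,3)
  0 0 4 5 0
  0 0 0 0 0
  0 0 0 0 0
  0 0 0 0 0

0 0 4 5 0
0 0 0 0 0
0 0 0 0 0
0 0 0 0 0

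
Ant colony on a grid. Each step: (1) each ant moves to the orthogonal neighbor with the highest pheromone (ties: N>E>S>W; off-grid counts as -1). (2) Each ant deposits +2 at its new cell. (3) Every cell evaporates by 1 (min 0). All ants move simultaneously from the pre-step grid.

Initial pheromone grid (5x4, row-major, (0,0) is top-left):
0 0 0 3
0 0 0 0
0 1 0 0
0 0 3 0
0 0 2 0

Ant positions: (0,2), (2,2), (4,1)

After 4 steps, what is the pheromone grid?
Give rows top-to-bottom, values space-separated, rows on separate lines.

After step 1: ants at (0,3),(3,2),(4,2)
  0 0 0 4
  0 0 0 0
  0 0 0 0
  0 0 4 0
  0 0 3 0
After step 2: ants at (1,3),(4,2),(3,2)
  0 0 0 3
  0 0 0 1
  0 0 0 0
  0 0 5 0
  0 0 4 0
After step 3: ants at (0,3),(3,2),(4,2)
  0 0 0 4
  0 0 0 0
  0 0 0 0
  0 0 6 0
  0 0 5 0
After step 4: ants at (1,3),(4,2),(3,2)
  0 0 0 3
  0 0 0 1
  0 0 0 0
  0 0 7 0
  0 0 6 0

0 0 0 3
0 0 0 1
0 0 0 0
0 0 7 0
0 0 6 0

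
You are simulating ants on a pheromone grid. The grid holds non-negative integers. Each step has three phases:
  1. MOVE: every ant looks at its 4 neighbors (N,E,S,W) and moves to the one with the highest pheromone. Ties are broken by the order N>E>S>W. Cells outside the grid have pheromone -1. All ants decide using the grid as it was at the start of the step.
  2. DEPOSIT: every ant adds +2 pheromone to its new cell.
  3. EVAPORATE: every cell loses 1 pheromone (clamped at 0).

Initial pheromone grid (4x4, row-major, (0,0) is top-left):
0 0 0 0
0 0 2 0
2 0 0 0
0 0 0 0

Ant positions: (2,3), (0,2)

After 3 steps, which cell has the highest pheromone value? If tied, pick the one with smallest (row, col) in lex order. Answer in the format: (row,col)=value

Step 1: ant0:(2,3)->N->(1,3) | ant1:(0,2)->S->(1,2)
  grid max=3 at (1,2)
Step 2: ant0:(1,3)->W->(1,2) | ant1:(1,2)->E->(1,3)
  grid max=4 at (1,2)
Step 3: ant0:(1,2)->E->(1,3) | ant1:(1,3)->W->(1,2)
  grid max=5 at (1,2)
Final grid:
  0 0 0 0
  0 0 5 3
  0 0 0 0
  0 0 0 0
Max pheromone 5 at (1,2)

Answer: (1,2)=5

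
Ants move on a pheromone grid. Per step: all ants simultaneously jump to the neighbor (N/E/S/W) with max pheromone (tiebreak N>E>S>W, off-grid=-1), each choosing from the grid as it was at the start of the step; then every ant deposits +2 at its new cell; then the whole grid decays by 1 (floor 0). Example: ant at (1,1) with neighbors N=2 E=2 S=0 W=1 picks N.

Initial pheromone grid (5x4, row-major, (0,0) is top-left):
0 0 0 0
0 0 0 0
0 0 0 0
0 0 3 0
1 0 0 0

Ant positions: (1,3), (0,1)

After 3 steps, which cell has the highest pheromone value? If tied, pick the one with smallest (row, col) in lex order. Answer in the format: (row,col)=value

Answer: (0,2)=3

Derivation:
Step 1: ant0:(1,3)->N->(0,3) | ant1:(0,1)->E->(0,2)
  grid max=2 at (3,2)
Step 2: ant0:(0,3)->W->(0,2) | ant1:(0,2)->E->(0,3)
  grid max=2 at (0,2)
Step 3: ant0:(0,2)->E->(0,3) | ant1:(0,3)->W->(0,2)
  grid max=3 at (0,2)
Final grid:
  0 0 3 3
  0 0 0 0
  0 0 0 0
  0 0 0 0
  0 0 0 0
Max pheromone 3 at (0,2)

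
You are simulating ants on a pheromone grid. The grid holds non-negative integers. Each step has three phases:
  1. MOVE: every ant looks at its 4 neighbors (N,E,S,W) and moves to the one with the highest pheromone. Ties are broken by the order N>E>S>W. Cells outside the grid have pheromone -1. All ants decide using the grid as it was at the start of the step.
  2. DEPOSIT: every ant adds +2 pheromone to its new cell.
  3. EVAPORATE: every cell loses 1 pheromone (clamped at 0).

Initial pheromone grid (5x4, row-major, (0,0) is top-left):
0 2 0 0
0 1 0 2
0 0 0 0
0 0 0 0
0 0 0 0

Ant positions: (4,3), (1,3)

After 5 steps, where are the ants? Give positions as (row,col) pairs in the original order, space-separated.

Step 1: ant0:(4,3)->N->(3,3) | ant1:(1,3)->N->(0,3)
  grid max=1 at (0,1)
Step 2: ant0:(3,3)->N->(2,3) | ant1:(0,3)->S->(1,3)
  grid max=2 at (1,3)
Step 3: ant0:(2,3)->N->(1,3) | ant1:(1,3)->S->(2,3)
  grid max=3 at (1,3)
Step 4: ant0:(1,3)->S->(2,3) | ant1:(2,3)->N->(1,3)
  grid max=4 at (1,3)
Step 5: ant0:(2,3)->N->(1,3) | ant1:(1,3)->S->(2,3)
  grid max=5 at (1,3)

(1,3) (2,3)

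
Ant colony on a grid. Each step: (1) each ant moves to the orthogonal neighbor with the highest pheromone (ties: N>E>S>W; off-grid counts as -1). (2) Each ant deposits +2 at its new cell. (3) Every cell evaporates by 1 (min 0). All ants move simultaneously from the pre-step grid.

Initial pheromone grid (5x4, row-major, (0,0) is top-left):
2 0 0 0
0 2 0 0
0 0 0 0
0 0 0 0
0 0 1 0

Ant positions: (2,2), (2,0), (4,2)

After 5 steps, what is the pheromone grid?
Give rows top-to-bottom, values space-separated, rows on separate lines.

After step 1: ants at (1,2),(1,0),(3,2)
  1 0 0 0
  1 1 1 0
  0 0 0 0
  0 0 1 0
  0 0 0 0
After step 2: ants at (1,1),(0,0),(2,2)
  2 0 0 0
  0 2 0 0
  0 0 1 0
  0 0 0 0
  0 0 0 0
After step 3: ants at (0,1),(0,1),(1,2)
  1 3 0 0
  0 1 1 0
  0 0 0 0
  0 0 0 0
  0 0 0 0
After step 4: ants at (1,1),(1,1),(1,1)
  0 2 0 0
  0 6 0 0
  0 0 0 0
  0 0 0 0
  0 0 0 0
After step 5: ants at (0,1),(0,1),(0,1)
  0 7 0 0
  0 5 0 0
  0 0 0 0
  0 0 0 0
  0 0 0 0

0 7 0 0
0 5 0 0
0 0 0 0
0 0 0 0
0 0 0 0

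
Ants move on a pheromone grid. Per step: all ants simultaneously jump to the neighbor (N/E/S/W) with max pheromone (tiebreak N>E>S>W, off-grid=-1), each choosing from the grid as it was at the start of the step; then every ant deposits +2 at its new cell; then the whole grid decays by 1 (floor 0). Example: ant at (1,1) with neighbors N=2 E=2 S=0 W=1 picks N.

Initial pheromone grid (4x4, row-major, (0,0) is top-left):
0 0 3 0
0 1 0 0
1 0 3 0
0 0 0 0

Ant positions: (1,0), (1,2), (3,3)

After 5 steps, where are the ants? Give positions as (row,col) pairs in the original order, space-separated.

Step 1: ant0:(1,0)->E->(1,1) | ant1:(1,2)->N->(0,2) | ant2:(3,3)->N->(2,3)
  grid max=4 at (0,2)
Step 2: ant0:(1,1)->N->(0,1) | ant1:(0,2)->E->(0,3) | ant2:(2,3)->W->(2,2)
  grid max=3 at (0,2)
Step 3: ant0:(0,1)->E->(0,2) | ant1:(0,3)->W->(0,2) | ant2:(2,2)->N->(1,2)
  grid max=6 at (0,2)
Step 4: ant0:(0,2)->S->(1,2) | ant1:(0,2)->S->(1,2) | ant2:(1,2)->N->(0,2)
  grid max=7 at (0,2)
Step 5: ant0:(1,2)->N->(0,2) | ant1:(1,2)->N->(0,2) | ant2:(0,2)->S->(1,2)
  grid max=10 at (0,2)

(0,2) (0,2) (1,2)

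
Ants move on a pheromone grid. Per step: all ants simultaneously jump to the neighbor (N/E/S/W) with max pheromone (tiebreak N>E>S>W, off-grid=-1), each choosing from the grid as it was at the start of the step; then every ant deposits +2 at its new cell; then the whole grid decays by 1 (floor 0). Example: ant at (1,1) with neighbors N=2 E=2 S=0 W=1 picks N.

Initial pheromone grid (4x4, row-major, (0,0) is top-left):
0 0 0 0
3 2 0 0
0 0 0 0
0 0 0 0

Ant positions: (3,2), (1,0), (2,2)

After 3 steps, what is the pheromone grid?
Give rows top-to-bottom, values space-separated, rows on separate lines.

After step 1: ants at (2,2),(1,1),(1,2)
  0 0 0 0
  2 3 1 0
  0 0 1 0
  0 0 0 0
After step 2: ants at (1,2),(1,0),(1,1)
  0 0 0 0
  3 4 2 0
  0 0 0 0
  0 0 0 0
After step 3: ants at (1,1),(1,1),(1,0)
  0 0 0 0
  4 7 1 0
  0 0 0 0
  0 0 0 0

0 0 0 0
4 7 1 0
0 0 0 0
0 0 0 0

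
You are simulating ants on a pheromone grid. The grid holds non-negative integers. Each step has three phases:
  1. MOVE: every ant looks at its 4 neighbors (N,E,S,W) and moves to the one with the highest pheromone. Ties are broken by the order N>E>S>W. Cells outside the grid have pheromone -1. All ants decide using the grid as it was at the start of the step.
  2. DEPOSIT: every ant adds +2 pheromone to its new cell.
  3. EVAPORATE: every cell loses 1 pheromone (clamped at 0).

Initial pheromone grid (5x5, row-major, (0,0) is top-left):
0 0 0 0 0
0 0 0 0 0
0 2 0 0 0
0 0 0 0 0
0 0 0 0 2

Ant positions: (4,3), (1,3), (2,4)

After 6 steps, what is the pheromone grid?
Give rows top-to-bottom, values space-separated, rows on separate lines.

After step 1: ants at (4,4),(0,3),(1,4)
  0 0 0 1 0
  0 0 0 0 1
  0 1 0 0 0
  0 0 0 0 0
  0 0 0 0 3
After step 2: ants at (3,4),(0,4),(0,4)
  0 0 0 0 3
  0 0 0 0 0
  0 0 0 0 0
  0 0 0 0 1
  0 0 0 0 2
After step 3: ants at (4,4),(1,4),(1,4)
  0 0 0 0 2
  0 0 0 0 3
  0 0 0 0 0
  0 0 0 0 0
  0 0 0 0 3
After step 4: ants at (3,4),(0,4),(0,4)
  0 0 0 0 5
  0 0 0 0 2
  0 0 0 0 0
  0 0 0 0 1
  0 0 0 0 2
After step 5: ants at (4,4),(1,4),(1,4)
  0 0 0 0 4
  0 0 0 0 5
  0 0 0 0 0
  0 0 0 0 0
  0 0 0 0 3
After step 6: ants at (3,4),(0,4),(0,4)
  0 0 0 0 7
  0 0 0 0 4
  0 0 0 0 0
  0 0 0 0 1
  0 0 0 0 2

0 0 0 0 7
0 0 0 0 4
0 0 0 0 0
0 0 0 0 1
0 0 0 0 2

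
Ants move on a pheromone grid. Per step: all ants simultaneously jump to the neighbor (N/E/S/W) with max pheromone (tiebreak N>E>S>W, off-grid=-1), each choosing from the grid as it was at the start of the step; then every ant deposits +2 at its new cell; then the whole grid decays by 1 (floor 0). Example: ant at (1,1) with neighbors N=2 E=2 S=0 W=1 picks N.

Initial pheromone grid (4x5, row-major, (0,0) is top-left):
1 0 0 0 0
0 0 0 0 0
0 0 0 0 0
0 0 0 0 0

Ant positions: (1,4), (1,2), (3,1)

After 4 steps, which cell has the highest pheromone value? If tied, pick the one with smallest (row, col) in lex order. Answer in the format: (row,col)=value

Answer: (1,4)=3

Derivation:
Step 1: ant0:(1,4)->N->(0,4) | ant1:(1,2)->N->(0,2) | ant2:(3,1)->N->(2,1)
  grid max=1 at (0,2)
Step 2: ant0:(0,4)->S->(1,4) | ant1:(0,2)->E->(0,3) | ant2:(2,1)->N->(1,1)
  grid max=1 at (0,3)
Step 3: ant0:(1,4)->N->(0,4) | ant1:(0,3)->E->(0,4) | ant2:(1,1)->N->(0,1)
  grid max=3 at (0,4)
Step 4: ant0:(0,4)->S->(1,4) | ant1:(0,4)->S->(1,4) | ant2:(0,1)->E->(0,2)
  grid max=3 at (1,4)
Final grid:
  0 0 1 0 2
  0 0 0 0 3
  0 0 0 0 0
  0 0 0 0 0
Max pheromone 3 at (1,4)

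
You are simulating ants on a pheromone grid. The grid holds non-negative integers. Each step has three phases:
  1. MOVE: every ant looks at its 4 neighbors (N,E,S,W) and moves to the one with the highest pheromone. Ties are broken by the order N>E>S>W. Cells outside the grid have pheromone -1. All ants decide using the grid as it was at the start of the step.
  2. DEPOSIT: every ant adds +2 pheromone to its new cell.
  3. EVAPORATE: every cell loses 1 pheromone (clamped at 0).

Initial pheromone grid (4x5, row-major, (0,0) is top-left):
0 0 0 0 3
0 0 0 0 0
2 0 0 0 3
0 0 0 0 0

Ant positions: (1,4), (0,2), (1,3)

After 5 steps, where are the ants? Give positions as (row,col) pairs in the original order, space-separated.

Step 1: ant0:(1,4)->N->(0,4) | ant1:(0,2)->E->(0,3) | ant2:(1,3)->N->(0,3)
  grid max=4 at (0,4)
Step 2: ant0:(0,4)->W->(0,3) | ant1:(0,3)->E->(0,4) | ant2:(0,3)->E->(0,4)
  grid max=7 at (0,4)
Step 3: ant0:(0,3)->E->(0,4) | ant1:(0,4)->W->(0,3) | ant2:(0,4)->W->(0,3)
  grid max=8 at (0,4)
Step 4: ant0:(0,4)->W->(0,3) | ant1:(0,3)->E->(0,4) | ant2:(0,3)->E->(0,4)
  grid max=11 at (0,4)
Step 5: ant0:(0,3)->E->(0,4) | ant1:(0,4)->W->(0,3) | ant2:(0,4)->W->(0,3)
  grid max=12 at (0,4)

(0,4) (0,3) (0,3)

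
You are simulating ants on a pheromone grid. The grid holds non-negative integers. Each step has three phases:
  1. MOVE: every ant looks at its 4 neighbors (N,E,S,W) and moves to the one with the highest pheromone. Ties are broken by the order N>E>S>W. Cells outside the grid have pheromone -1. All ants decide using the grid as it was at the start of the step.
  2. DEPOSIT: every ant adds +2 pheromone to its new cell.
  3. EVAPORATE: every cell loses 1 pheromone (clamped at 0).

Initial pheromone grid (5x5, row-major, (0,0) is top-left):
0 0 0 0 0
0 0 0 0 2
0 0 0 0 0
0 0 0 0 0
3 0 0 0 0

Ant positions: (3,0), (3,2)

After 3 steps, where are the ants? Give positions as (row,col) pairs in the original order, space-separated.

Step 1: ant0:(3,0)->S->(4,0) | ant1:(3,2)->N->(2,2)
  grid max=4 at (4,0)
Step 2: ant0:(4,0)->N->(3,0) | ant1:(2,2)->N->(1,2)
  grid max=3 at (4,0)
Step 3: ant0:(3,0)->S->(4,0) | ant1:(1,2)->N->(0,2)
  grid max=4 at (4,0)

(4,0) (0,2)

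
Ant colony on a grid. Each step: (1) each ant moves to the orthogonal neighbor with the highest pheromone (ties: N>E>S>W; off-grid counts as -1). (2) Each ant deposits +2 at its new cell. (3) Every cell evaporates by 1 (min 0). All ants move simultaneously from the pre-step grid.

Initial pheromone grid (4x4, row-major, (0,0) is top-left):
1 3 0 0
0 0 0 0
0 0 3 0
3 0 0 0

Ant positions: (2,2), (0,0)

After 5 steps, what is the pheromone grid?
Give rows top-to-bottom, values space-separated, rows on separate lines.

After step 1: ants at (1,2),(0,1)
  0 4 0 0
  0 0 1 0
  0 0 2 0
  2 0 0 0
After step 2: ants at (2,2),(0,2)
  0 3 1 0
  0 0 0 0
  0 0 3 0
  1 0 0 0
After step 3: ants at (1,2),(0,1)
  0 4 0 0
  0 0 1 0
  0 0 2 0
  0 0 0 0
After step 4: ants at (2,2),(0,2)
  0 3 1 0
  0 0 0 0
  0 0 3 0
  0 0 0 0
After step 5: ants at (1,2),(0,1)
  0 4 0 0
  0 0 1 0
  0 0 2 0
  0 0 0 0

0 4 0 0
0 0 1 0
0 0 2 0
0 0 0 0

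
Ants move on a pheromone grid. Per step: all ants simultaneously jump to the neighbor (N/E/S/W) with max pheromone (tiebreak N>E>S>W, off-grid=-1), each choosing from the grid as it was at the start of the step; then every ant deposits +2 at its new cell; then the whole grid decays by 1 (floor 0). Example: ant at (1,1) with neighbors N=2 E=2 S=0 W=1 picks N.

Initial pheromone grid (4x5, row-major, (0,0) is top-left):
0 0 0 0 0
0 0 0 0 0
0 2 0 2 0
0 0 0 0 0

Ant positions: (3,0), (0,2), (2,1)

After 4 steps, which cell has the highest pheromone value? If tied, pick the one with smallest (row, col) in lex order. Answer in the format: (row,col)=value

Answer: (2,1)=6

Derivation:
Step 1: ant0:(3,0)->N->(2,0) | ant1:(0,2)->E->(0,3) | ant2:(2,1)->N->(1,1)
  grid max=1 at (0,3)
Step 2: ant0:(2,0)->E->(2,1) | ant1:(0,3)->E->(0,4) | ant2:(1,1)->S->(2,1)
  grid max=4 at (2,1)
Step 3: ant0:(2,1)->N->(1,1) | ant1:(0,4)->S->(1,4) | ant2:(2,1)->N->(1,1)
  grid max=3 at (1,1)
Step 4: ant0:(1,1)->S->(2,1) | ant1:(1,4)->N->(0,4) | ant2:(1,1)->S->(2,1)
  grid max=6 at (2,1)
Final grid:
  0 0 0 0 1
  0 2 0 0 0
  0 6 0 0 0
  0 0 0 0 0
Max pheromone 6 at (2,1)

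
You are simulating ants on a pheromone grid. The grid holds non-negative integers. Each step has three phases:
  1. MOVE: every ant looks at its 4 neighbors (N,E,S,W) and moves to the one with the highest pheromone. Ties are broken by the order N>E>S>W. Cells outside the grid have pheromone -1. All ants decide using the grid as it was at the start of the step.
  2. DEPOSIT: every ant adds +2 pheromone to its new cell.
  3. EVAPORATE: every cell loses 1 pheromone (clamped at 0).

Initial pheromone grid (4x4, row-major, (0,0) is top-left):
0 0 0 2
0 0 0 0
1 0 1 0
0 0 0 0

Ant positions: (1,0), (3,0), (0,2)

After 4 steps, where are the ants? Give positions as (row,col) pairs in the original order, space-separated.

Step 1: ant0:(1,0)->S->(2,0) | ant1:(3,0)->N->(2,0) | ant2:(0,2)->E->(0,3)
  grid max=4 at (2,0)
Step 2: ant0:(2,0)->N->(1,0) | ant1:(2,0)->N->(1,0) | ant2:(0,3)->S->(1,3)
  grid max=3 at (1,0)
Step 3: ant0:(1,0)->S->(2,0) | ant1:(1,0)->S->(2,0) | ant2:(1,3)->N->(0,3)
  grid max=6 at (2,0)
Step 4: ant0:(2,0)->N->(1,0) | ant1:(2,0)->N->(1,0) | ant2:(0,3)->S->(1,3)
  grid max=5 at (1,0)

(1,0) (1,0) (1,3)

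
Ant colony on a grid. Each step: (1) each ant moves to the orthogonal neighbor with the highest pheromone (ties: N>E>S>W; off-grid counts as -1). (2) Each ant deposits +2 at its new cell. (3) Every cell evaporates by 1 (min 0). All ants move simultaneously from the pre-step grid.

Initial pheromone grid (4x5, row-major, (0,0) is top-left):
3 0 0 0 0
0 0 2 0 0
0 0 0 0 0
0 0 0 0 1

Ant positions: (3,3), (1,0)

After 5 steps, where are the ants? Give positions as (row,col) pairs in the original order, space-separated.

Step 1: ant0:(3,3)->E->(3,4) | ant1:(1,0)->N->(0,0)
  grid max=4 at (0,0)
Step 2: ant0:(3,4)->N->(2,4) | ant1:(0,0)->E->(0,1)
  grid max=3 at (0,0)
Step 3: ant0:(2,4)->S->(3,4) | ant1:(0,1)->W->(0,0)
  grid max=4 at (0,0)
Step 4: ant0:(3,4)->N->(2,4) | ant1:(0,0)->E->(0,1)
  grid max=3 at (0,0)
Step 5: ant0:(2,4)->S->(3,4) | ant1:(0,1)->W->(0,0)
  grid max=4 at (0,0)

(3,4) (0,0)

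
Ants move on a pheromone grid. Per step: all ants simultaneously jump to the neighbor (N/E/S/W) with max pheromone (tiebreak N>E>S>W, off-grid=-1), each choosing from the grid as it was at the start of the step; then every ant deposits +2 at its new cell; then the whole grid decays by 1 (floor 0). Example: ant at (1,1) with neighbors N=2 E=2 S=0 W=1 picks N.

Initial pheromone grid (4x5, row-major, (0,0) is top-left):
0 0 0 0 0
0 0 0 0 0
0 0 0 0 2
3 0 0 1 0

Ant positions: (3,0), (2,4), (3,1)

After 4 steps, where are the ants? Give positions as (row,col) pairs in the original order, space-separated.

Step 1: ant0:(3,0)->N->(2,0) | ant1:(2,4)->N->(1,4) | ant2:(3,1)->W->(3,0)
  grid max=4 at (3,0)
Step 2: ant0:(2,0)->S->(3,0) | ant1:(1,4)->S->(2,4) | ant2:(3,0)->N->(2,0)
  grid max=5 at (3,0)
Step 3: ant0:(3,0)->N->(2,0) | ant1:(2,4)->N->(1,4) | ant2:(2,0)->S->(3,0)
  grid max=6 at (3,0)
Step 4: ant0:(2,0)->S->(3,0) | ant1:(1,4)->S->(2,4) | ant2:(3,0)->N->(2,0)
  grid max=7 at (3,0)

(3,0) (2,4) (2,0)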